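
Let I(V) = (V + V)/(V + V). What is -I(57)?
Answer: -1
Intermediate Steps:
I(V) = 1 (I(V) = (2*V)/((2*V)) = (2*V)*(1/(2*V)) = 1)
-I(57) = -1*1 = -1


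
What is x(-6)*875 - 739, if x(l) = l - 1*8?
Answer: -12989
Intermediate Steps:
x(l) = -8 + l (x(l) = l - 8 = -8 + l)
x(-6)*875 - 739 = (-8 - 6)*875 - 739 = -14*875 - 739 = -12250 - 739 = -12989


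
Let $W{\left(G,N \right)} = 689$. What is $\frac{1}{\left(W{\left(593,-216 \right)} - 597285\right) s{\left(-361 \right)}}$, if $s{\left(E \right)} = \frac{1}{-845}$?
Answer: $\frac{65}{45892} \approx 0.0014164$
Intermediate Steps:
$s{\left(E \right)} = - \frac{1}{845}$
$\frac{1}{\left(W{\left(593,-216 \right)} - 597285\right) s{\left(-361 \right)}} = \frac{1}{\left(689 - 597285\right) \left(- \frac{1}{845}\right)} = \frac{1}{-596596} \left(-845\right) = \left(- \frac{1}{596596}\right) \left(-845\right) = \frac{65}{45892}$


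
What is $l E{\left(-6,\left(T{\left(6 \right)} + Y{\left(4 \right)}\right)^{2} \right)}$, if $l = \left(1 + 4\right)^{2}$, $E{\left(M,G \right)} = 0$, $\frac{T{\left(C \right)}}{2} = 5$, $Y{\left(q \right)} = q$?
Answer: $0$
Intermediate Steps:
$T{\left(C \right)} = 10$ ($T{\left(C \right)} = 2 \cdot 5 = 10$)
$l = 25$ ($l = 5^{2} = 25$)
$l E{\left(-6,\left(T{\left(6 \right)} + Y{\left(4 \right)}\right)^{2} \right)} = 25 \cdot 0 = 0$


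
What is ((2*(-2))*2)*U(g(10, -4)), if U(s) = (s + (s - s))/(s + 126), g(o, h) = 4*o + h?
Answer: -16/9 ≈ -1.7778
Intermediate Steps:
g(o, h) = h + 4*o
U(s) = s/(126 + s) (U(s) = (s + 0)/(126 + s) = s/(126 + s))
((2*(-2))*2)*U(g(10, -4)) = ((2*(-2))*2)*((-4 + 4*10)/(126 + (-4 + 4*10))) = (-4*2)*((-4 + 40)/(126 + (-4 + 40))) = -288/(126 + 36) = -288/162 = -8*2/9 = -16/9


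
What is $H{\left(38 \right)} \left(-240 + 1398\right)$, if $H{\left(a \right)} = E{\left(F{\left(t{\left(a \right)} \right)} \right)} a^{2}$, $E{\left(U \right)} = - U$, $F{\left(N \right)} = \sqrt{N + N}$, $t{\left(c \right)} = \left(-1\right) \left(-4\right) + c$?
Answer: $- 3344304 \sqrt{21} \approx -1.5326 \cdot 10^{7}$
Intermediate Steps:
$t{\left(c \right)} = 4 + c$
$F{\left(N \right)} = \sqrt{2} \sqrt{N}$ ($F{\left(N \right)} = \sqrt{2 N} = \sqrt{2} \sqrt{N}$)
$H{\left(a \right)} = - \sqrt{2} a^{2} \sqrt{4 + a}$ ($H{\left(a \right)} = - \sqrt{2} \sqrt{4 + a} a^{2} = - \sqrt{2} a^{2} \sqrt{4 + a}$)
$H{\left(38 \right)} \left(-240 + 1398\right) = - 38^{2} \sqrt{8 + 2 \cdot 38} \left(-240 + 1398\right) = \left(-1\right) 1444 \sqrt{8 + 76} \cdot 1158 = \left(-1\right) 1444 \sqrt{84} \cdot 1158 = \left(-1\right) 1444 \cdot 2 \sqrt{21} \cdot 1158 = - 2888 \sqrt{21} \cdot 1158 = - 3344304 \sqrt{21}$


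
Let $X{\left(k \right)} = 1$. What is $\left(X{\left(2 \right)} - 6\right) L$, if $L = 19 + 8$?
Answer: $-135$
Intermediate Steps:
$L = 27$
$\left(X{\left(2 \right)} - 6\right) L = \left(1 - 6\right) 27 = \left(-5\right) 27 = -135$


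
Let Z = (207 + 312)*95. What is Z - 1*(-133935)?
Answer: 183240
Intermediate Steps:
Z = 49305 (Z = 519*95 = 49305)
Z - 1*(-133935) = 49305 - 1*(-133935) = 49305 + 133935 = 183240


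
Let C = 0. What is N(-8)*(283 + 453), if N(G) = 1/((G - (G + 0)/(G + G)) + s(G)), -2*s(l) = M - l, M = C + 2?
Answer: -1472/27 ≈ -54.518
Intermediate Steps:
M = 2 (M = 0 + 2 = 2)
s(l) = -1 + l/2 (s(l) = -(2 - l)/2 = -1 + l/2)
N(G) = 1/(-3/2 + 3*G/2) (N(G) = 1/((G - (G + 0)/(G + G)) + (-1 + G/2)) = 1/((G - G/(2*G)) + (-1 + G/2)) = 1/((G - G*1/(2*G)) + (-1 + G/2)) = 1/((G - 1*½) + (-1 + G/2)) = 1/((G - ½) + (-1 + G/2)) = 1/((-½ + G) + (-1 + G/2)) = 1/(-3/2 + 3*G/2))
N(-8)*(283 + 453) = (2/(3*(-1 - 8)))*(283 + 453) = ((⅔)/(-9))*736 = ((⅔)*(-⅑))*736 = -2/27*736 = -1472/27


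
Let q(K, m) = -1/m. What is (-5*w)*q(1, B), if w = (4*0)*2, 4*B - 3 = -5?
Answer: 0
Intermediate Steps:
B = -½ (B = ¾ + (¼)*(-5) = ¾ - 5/4 = -½ ≈ -0.50000)
w = 0 (w = 0*2 = 0)
(-5*w)*q(1, B) = (-5*0)*(-1/(-½)) = 0*(-1*(-2)) = 0*2 = 0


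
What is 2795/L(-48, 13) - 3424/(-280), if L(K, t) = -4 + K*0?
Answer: -96113/140 ≈ -686.52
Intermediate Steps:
L(K, t) = -4 (L(K, t) = -4 + 0 = -4)
2795/L(-48, 13) - 3424/(-280) = 2795/(-4) - 3424/(-280) = 2795*(-¼) - 3424*(-1/280) = -2795/4 + 428/35 = -96113/140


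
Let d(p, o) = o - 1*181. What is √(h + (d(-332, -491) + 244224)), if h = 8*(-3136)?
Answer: 4*√13654 ≈ 467.40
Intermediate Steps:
d(p, o) = -181 + o (d(p, o) = o - 181 = -181 + o)
h = -25088
√(h + (d(-332, -491) + 244224)) = √(-25088 + ((-181 - 491) + 244224)) = √(-25088 + (-672 + 244224)) = √(-25088 + 243552) = √218464 = 4*√13654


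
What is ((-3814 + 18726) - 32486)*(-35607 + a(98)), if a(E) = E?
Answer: 624035166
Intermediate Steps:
((-3814 + 18726) - 32486)*(-35607 + a(98)) = ((-3814 + 18726) - 32486)*(-35607 + 98) = (14912 - 32486)*(-35509) = -17574*(-35509) = 624035166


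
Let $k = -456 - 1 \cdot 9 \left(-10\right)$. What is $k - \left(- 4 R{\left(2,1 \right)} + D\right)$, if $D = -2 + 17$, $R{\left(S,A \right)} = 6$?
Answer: $-357$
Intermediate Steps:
$D = 15$
$k = -366$ ($k = -456 - 9 \left(-10\right) = -456 - -90 = -456 + 90 = -366$)
$k - \left(- 4 R{\left(2,1 \right)} + D\right) = -366 - \left(\left(-4\right) 6 + 15\right) = -366 - \left(-24 + 15\right) = -366 - -9 = -366 + 9 = -357$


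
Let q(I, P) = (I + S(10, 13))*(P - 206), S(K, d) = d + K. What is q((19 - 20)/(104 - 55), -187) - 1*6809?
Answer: -776159/49 ≈ -15840.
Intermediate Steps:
S(K, d) = K + d
q(I, P) = (-206 + P)*(23 + I) (q(I, P) = (I + (10 + 13))*(P - 206) = (I + 23)*(-206 + P) = (23 + I)*(-206 + P) = (-206 + P)*(23 + I))
q((19 - 20)/(104 - 55), -187) - 1*6809 = (-4738 - 206*(19 - 20)/(104 - 55) + 23*(-187) + ((19 - 20)/(104 - 55))*(-187)) - 1*6809 = (-4738 - (-206)/49 - 4301 - 1/49*(-187)) - 6809 = (-4738 - (-206)/49 - 4301 - 1*1/49*(-187)) - 6809 = (-4738 - 206*(-1/49) - 4301 - 1/49*(-187)) - 6809 = (-4738 + 206/49 - 4301 + 187/49) - 6809 = -442518/49 - 6809 = -776159/49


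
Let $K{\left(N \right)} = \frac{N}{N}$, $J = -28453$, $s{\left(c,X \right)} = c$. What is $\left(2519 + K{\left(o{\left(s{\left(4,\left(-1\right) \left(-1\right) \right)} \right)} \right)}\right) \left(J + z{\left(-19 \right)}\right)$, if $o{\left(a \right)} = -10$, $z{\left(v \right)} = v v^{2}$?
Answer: $-88986240$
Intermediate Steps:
$z{\left(v \right)} = v^{3}$
$K{\left(N \right)} = 1$
$\left(2519 + K{\left(o{\left(s{\left(4,\left(-1\right) \left(-1\right) \right)} \right)} \right)}\right) \left(J + z{\left(-19 \right)}\right) = \left(2519 + 1\right) \left(-28453 + \left(-19\right)^{3}\right) = 2520 \left(-28453 - 6859\right) = 2520 \left(-35312\right) = -88986240$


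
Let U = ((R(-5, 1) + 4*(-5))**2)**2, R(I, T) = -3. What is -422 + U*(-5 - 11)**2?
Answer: 71638874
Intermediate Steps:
U = 279841 (U = ((-3 + 4*(-5))**2)**2 = ((-3 - 20)**2)**2 = ((-23)**2)**2 = 529**2 = 279841)
-422 + U*(-5 - 11)**2 = -422 + 279841*(-5 - 11)**2 = -422 + 279841*(-16)**2 = -422 + 279841*256 = -422 + 71639296 = 71638874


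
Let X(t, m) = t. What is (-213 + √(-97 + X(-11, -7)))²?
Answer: 45261 - 2556*I*√3 ≈ 45261.0 - 4427.1*I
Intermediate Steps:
(-213 + √(-97 + X(-11, -7)))² = (-213 + √(-97 - 11))² = (-213 + √(-108))² = (-213 + 6*I*√3)²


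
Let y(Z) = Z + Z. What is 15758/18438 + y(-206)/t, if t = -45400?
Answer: 90376207/104635650 ≈ 0.86372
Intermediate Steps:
y(Z) = 2*Z
15758/18438 + y(-206)/t = 15758/18438 + (2*(-206))/(-45400) = 15758*(1/18438) - 412*(-1/45400) = 7879/9219 + 103/11350 = 90376207/104635650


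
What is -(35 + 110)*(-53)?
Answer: 7685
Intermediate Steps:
-(35 + 110)*(-53) = -145*(-53) = -1*(-7685) = 7685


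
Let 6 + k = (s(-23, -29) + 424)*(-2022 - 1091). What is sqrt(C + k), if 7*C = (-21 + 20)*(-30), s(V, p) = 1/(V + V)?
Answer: 5*I*sqrt(5473876674)/322 ≈ 1148.8*I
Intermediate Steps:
s(V, p) = 1/(2*V)
C = 30/7 (C = ((-21 + 20)*(-30))/7 = (-1*(-30))/7 = (1/7)*30 = 30/7 ≈ 4.2857)
k = -60713115/46 (k = -6 + ((1/2)/(-23) + 424)*(-2022 - 1091) = -6 + ((1/2)*(-1/23) + 424)*(-3113) = -6 + (-1/46 + 424)*(-3113) = -6 + (19503/46)*(-3113) = -6 - 60712839/46 = -60713115/46 ≈ -1.3199e+6)
sqrt(C + k) = sqrt(30/7 - 60713115/46) = sqrt(-424990425/322) = 5*I*sqrt(5473876674)/322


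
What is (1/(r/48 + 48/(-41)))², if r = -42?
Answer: 107584/450241 ≈ 0.23895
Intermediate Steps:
(1/(r/48 + 48/(-41)))² = (1/(-42/48 + 48/(-41)))² = (1/(-42*1/48 + 48*(-1/41)))² = (1/(-7/8 - 48/41))² = (1/(-671/328))² = (-328/671)² = 107584/450241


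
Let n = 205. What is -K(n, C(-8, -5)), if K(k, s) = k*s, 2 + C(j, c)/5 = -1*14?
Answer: 16400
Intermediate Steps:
C(j, c) = -80 (C(j, c) = -10 + 5*(-1*14) = -10 + 5*(-14) = -10 - 70 = -80)
-K(n, C(-8, -5)) = -205*(-80) = -1*(-16400) = 16400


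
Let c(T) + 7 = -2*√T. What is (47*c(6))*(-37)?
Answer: 12173 + 3478*√6 ≈ 20692.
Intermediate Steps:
c(T) = -7 - 2*√T
(47*c(6))*(-37) = (47*(-7 - 2*√6))*(-37) = (-329 - 94*√6)*(-37) = 12173 + 3478*√6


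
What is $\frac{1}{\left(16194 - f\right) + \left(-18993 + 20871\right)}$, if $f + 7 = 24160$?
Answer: $- \frac{1}{6081} \approx -0.00016445$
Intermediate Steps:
$f = 24153$ ($f = -7 + 24160 = 24153$)
$\frac{1}{\left(16194 - f\right) + \left(-18993 + 20871\right)} = \frac{1}{\left(16194 - 24153\right) + \left(-18993 + 20871\right)} = \frac{1}{\left(16194 - 24153\right) + 1878} = \frac{1}{-7959 + 1878} = \frac{1}{-6081} = - \frac{1}{6081}$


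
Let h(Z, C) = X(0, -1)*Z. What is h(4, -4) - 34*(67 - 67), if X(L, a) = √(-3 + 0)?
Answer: 4*I*√3 ≈ 6.9282*I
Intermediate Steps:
X(L, a) = I*√3 (X(L, a) = √(-3) = I*√3)
h(Z, C) = I*Z*√3 (h(Z, C) = (I*√3)*Z = I*Z*√3)
h(4, -4) - 34*(67 - 67) = I*4*√3 - 34*(67 - 67) = 4*I*√3 - 34*0 = 4*I*√3 + 0 = 4*I*√3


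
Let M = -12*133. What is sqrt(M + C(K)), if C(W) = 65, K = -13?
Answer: I*sqrt(1531) ≈ 39.128*I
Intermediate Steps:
M = -1596
sqrt(M + C(K)) = sqrt(-1596 + 65) = sqrt(-1531) = I*sqrt(1531)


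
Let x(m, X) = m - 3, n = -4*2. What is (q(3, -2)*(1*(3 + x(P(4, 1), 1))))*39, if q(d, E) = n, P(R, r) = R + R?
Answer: -2496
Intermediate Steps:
P(R, r) = 2*R
n = -8
x(m, X) = -3 + m
q(d, E) = -8
(q(3, -2)*(1*(3 + x(P(4, 1), 1))))*39 = -8*(3 + (-3 + 2*4))*39 = -8*(3 + (-3 + 8))*39 = -8*(3 + 5)*39 = -8*8*39 = -64*39 = -2496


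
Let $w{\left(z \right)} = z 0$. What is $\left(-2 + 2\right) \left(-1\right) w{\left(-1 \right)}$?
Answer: $0$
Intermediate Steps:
$w{\left(z \right)} = 0$
$\left(-2 + 2\right) \left(-1\right) w{\left(-1 \right)} = \left(-2 + 2\right) \left(-1\right) 0 = 0 \left(-1\right) 0 = 0 \cdot 0 = 0$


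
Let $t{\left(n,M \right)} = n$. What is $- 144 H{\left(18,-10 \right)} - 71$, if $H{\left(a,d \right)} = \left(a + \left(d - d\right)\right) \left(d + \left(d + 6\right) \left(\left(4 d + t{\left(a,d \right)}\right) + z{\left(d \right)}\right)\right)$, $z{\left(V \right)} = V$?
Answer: $-305927$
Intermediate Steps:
$H{\left(a,d \right)} = a \left(d + \left(6 + d\right) \left(a + 5 d\right)\right)$ ($H{\left(a,d \right)} = \left(a + \left(d - d\right)\right) \left(d + \left(d + 6\right) \left(\left(4 d + a\right) + d\right)\right) = \left(a + 0\right) \left(d + \left(6 + d\right) \left(\left(a + 4 d\right) + d\right)\right) = a \left(d + \left(6 + d\right) \left(a + 5 d\right)\right)$)
$- 144 H{\left(18,-10 \right)} - 71 = - 144 \cdot 18 \left(5 \left(-10\right)^{2} + 6 \cdot 18 + 31 \left(-10\right) + 18 \left(-10\right)\right) - 71 = - 144 \cdot 18 \left(5 \cdot 100 + 108 - 310 - 180\right) - 71 = - 144 \cdot 18 \left(500 + 108 - 310 - 180\right) - 71 = - 144 \cdot 18 \cdot 118 - 71 = \left(-144\right) 2124 - 71 = -305856 - 71 = -305927$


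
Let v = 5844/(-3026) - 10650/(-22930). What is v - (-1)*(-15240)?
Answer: -52877357961/3469309 ≈ -15241.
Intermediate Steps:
v = -5088801/3469309 (v = 5844*(-1/3026) - 10650*(-1/22930) = -2922/1513 + 1065/2293 = -5088801/3469309 ≈ -1.4668)
v - (-1)*(-15240) = -5088801/3469309 - (-1)*(-15240) = -5088801/3469309 - 1*15240 = -5088801/3469309 - 15240 = -52877357961/3469309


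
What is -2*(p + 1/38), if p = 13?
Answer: -495/19 ≈ -26.053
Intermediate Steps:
-2*(p + 1/38) = -2*(13 + 1/38) = -2*495/38 = -495/19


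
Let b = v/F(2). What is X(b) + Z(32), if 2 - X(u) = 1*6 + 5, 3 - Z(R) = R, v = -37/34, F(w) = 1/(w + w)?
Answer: -38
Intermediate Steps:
F(w) = 1/(2*w)
v = -37/34 (v = -37*1/34 = -37/34 ≈ -1.0882)
Z(R) = 3 - R
b = -74/17 (b = -37/(34*((½)/2)) = -37/(34*((½)*(½))) = -37/(34*¼) = -37/34*4 = -74/17 ≈ -4.3529)
X(u) = -9 (X(u) = 2 - (1*6 + 5) = 2 - (6 + 5) = 2 - 1*11 = 2 - 11 = -9)
X(b) + Z(32) = -9 + (3 - 1*32) = -9 + (3 - 32) = -9 - 29 = -38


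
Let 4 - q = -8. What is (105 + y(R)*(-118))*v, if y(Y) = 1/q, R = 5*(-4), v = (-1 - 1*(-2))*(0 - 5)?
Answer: -2855/6 ≈ -475.83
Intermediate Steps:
q = 12 (q = 4 - 1*(-8) = 4 + 8 = 12)
v = -5 (v = (-1 + 2)*(-5) = 1*(-5) = -5)
R = -20
y(Y) = 1/12
(105 + y(R)*(-118))*v = (105 + (1/12)*(-118))*(-5) = (105 - 59/6)*(-5) = (571/6)*(-5) = -2855/6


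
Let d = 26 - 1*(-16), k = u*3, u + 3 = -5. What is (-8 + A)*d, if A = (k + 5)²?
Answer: 14826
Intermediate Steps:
u = -8 (u = -3 - 5 = -8)
k = -24 (k = -8*3 = -24)
d = 42 (d = 26 + 16 = 42)
A = 361 (A = (-24 + 5)² = (-19)² = 361)
(-8 + A)*d = (-8 + 361)*42 = 353*42 = 14826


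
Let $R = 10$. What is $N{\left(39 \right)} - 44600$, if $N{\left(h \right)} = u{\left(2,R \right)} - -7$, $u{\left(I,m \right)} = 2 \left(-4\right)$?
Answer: $-44601$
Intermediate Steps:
$u{\left(I,m \right)} = -8$
$N{\left(h \right)} = -1$ ($N{\left(h \right)} = -8 - -7 = -8 + 7 = -1$)
$N{\left(39 \right)} - 44600 = -1 - 44600 = -44601$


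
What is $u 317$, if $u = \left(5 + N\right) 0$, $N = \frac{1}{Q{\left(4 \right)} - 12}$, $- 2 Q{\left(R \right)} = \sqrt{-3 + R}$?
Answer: $0$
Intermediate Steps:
$Q{\left(R \right)} = - \frac{\sqrt{-3 + R}}{2}$
$N = - \frac{2}{25}$ ($N = \frac{1}{- \frac{\sqrt{-3 + 4}}{2} - 12} = \frac{1}{- \frac{\sqrt{1}}{2} - 12} = \frac{1}{\left(- \frac{1}{2}\right) 1 - 12} = \frac{1}{- \frac{1}{2} - 12} = \frac{1}{- \frac{25}{2}} = - \frac{2}{25} \approx -0.08$)
$u = 0$ ($u = \left(5 - \frac{2}{25}\right) 0 = \frac{123}{25} \cdot 0 = 0$)
$u 317 = 0 \cdot 317 = 0$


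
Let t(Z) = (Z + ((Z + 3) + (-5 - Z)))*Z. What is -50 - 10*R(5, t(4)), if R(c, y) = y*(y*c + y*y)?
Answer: -8370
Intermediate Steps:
t(Z) = Z*(-2 + Z) (t(Z) = (Z + ((3 + Z) + (-5 - Z)))*Z = (Z - 2)*Z = (-2 + Z)*Z = Z*(-2 + Z))
R(c, y) = y*(y**2 + c*y) (R(c, y) = y*(c*y + y**2) = y*(y**2 + c*y))
-50 - 10*R(5, t(4)) = -50 - 10*(4*(-2 + 4))**2*(5 + 4*(-2 + 4)) = -50 - 10*(4*2)**2*(5 + 4*2) = -50 - 10*8**2*(5 + 8) = -50 - 640*13 = -50 - 10*832 = -50 - 8320 = -8370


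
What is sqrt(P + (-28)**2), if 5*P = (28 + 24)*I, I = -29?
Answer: 6*sqrt(335)/5 ≈ 21.964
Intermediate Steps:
P = -1508/5 (P = ((28 + 24)*(-29))/5 = (52*(-29))/5 = (1/5)*(-1508) = -1508/5 ≈ -301.60)
sqrt(P + (-28)**2) = sqrt(-1508/5 + (-28)**2) = sqrt(-1508/5 + 784) = sqrt(2412/5) = 6*sqrt(335)/5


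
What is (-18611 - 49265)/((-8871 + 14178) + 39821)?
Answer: -16969/11282 ≈ -1.5041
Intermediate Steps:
(-18611 - 49265)/((-8871 + 14178) + 39821) = -67876/(5307 + 39821) = -67876/45128 = -67876*1/45128 = -16969/11282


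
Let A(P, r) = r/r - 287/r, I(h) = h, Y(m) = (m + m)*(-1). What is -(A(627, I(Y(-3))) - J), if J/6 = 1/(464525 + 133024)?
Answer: 55970435/1195098 ≈ 46.833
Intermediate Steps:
Y(m) = -2*m (Y(m) = (2*m)*(-1) = -2*m)
J = 2/199183 (J = 6/(464525 + 133024) = 6/597549 = 6*(1/597549) = 2/199183 ≈ 1.0041e-5)
A(P, r) = 1 - 287/r
-(A(627, I(Y(-3))) - J) = -((-287 - 2*(-3))/((-2*(-3))) - 1*2/199183) = -((-287 + 6)/6 - 2/199183) = -((⅙)*(-281) - 2/199183) = -(-281/6 - 2/199183) = -1*(-55970435/1195098) = 55970435/1195098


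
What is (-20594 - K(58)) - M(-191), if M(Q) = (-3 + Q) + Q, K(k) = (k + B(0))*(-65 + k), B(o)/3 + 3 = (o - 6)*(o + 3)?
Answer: -20244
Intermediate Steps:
B(o) = -9 + 3*(-6 + o)*(3 + o) (B(o) = -9 + 3*((o - 6)*(o + 3)) = -9 + 3*((-6 + o)*(3 + o)) = -9 + 3*(-6 + o)*(3 + o))
K(k) = (-65 + k)*(-63 + k) (K(k) = (k + (-63 - 9*0 + 3*0**2))*(-65 + k) = (k + (-63 + 0 + 3*0))*(-65 + k) = (k + (-63 + 0 + 0))*(-65 + k) = (k - 63)*(-65 + k) = (-63 + k)*(-65 + k) = (-65 + k)*(-63 + k))
M(Q) = -3 + 2*Q
(-20594 - K(58)) - M(-191) = (-20594 - (4095 + 58**2 - 128*58)) - (-3 + 2*(-191)) = (-20594 - (4095 + 3364 - 7424)) - (-3 - 382) = (-20594 - 1*35) - 1*(-385) = (-20594 - 35) + 385 = -20629 + 385 = -20244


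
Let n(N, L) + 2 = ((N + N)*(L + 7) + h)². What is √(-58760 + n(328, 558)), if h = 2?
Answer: √137375433402 ≈ 3.7064e+5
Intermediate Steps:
n(N, L) = -2 + (2 + 2*N*(7 + L))² (n(N, L) = -2 + ((N + N)*(L + 7) + 2)² = -2 + ((2*N)*(7 + L) + 2)² = -2 + (2*N*(7 + L) + 2)² = -2 + (2 + 2*N*(7 + L))²)
√(-58760 + n(328, 558)) = √(-58760 + (-2 + 4*(1 + 7*328 + 558*328)²)) = √(-58760 + (-2 + 4*(1 + 2296 + 183024)²)) = √(-58760 + (-2 + 4*185321²)) = √(-58760 + (-2 + 4*34343873041)) = √(-58760 + (-2 + 137375492164)) = √(-58760 + 137375492162) = √137375433402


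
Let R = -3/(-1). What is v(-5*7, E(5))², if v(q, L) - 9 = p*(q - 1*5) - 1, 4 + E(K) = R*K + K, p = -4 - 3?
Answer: 82944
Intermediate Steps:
R = 3 (R = -3*(-1) = 3)
p = -7
E(K) = -4 + 4*K (E(K) = -4 + (3*K + K) = -4 + 4*K)
v(q, L) = 43 - 7*q (v(q, L) = 9 + (-7*(q - 1*5) - 1) = 9 + (-7*(q - 5) - 1) = 9 + (-7*(-5 + q) - 1) = 9 + ((35 - 7*q) - 1) = 9 + (34 - 7*q) = 43 - 7*q)
v(-5*7, E(5))² = (43 - (-35)*7)² = (43 - 7*(-35))² = (43 + 245)² = 288² = 82944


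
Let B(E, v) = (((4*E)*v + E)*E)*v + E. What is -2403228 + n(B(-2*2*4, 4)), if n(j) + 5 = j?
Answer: -2385841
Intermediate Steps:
B(E, v) = E + E*v*(E + 4*E*v) (B(E, v) = ((4*E*v + E)*E)*v + E = ((E + 4*E*v)*E)*v + E = (E*(E + 4*E*v))*v + E = E*v*(E + 4*E*v) + E = E + E*v*(E + 4*E*v))
n(j) = -5 + j
-2403228 + n(B(-2*2*4, 4)) = -2403228 + (-5 + (-2*2*4)*(1 + (-2*2*4)*4 + 4*(-2*2*4)*4²)) = -2403228 + (-5 + (-4*4)*(1 - 4*4*4 + 4*(-4*4)*16)) = -2403228 + (-5 - 16*(1 - 16*4 + 4*(-16)*16)) = -2403228 + (-5 - 16*(1 - 64 - 1024)) = -2403228 + (-5 - 16*(-1087)) = -2403228 + (-5 + 17392) = -2403228 + 17387 = -2385841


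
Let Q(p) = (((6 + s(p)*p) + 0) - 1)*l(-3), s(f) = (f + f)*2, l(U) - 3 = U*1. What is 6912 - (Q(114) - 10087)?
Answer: 16999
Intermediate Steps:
l(U) = 3 + U (l(U) = 3 + U*1 = 3 + U)
s(f) = 4*f (s(f) = (2*f)*2 = 4*f)
Q(p) = 0 (Q(p) = (((6 + (4*p)*p) + 0) - 1)*(3 - 3) = (((6 + 4*p²) + 0) - 1)*0 = ((6 + 4*p²) - 1)*0 = (5 + 4*p²)*0 = 0)
6912 - (Q(114) - 10087) = 6912 - (0 - 10087) = 6912 - 1*(-10087) = 6912 + 10087 = 16999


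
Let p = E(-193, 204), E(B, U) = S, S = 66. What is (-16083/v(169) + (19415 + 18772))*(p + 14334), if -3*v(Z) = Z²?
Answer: 15706183046400/28561 ≈ 5.4992e+8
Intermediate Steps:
v(Z) = -Z²/3
E(B, U) = 66
p = 66
(-16083/v(169) + (19415 + 18772))*(p + 14334) = (-16083/((-⅓*169²)) + (19415 + 18772))*(66 + 14334) = (-16083/((-⅓*28561)) + 38187)*14400 = (-16083/(-28561/3) + 38187)*14400 = (-16083*(-3/28561) + 38187)*14400 = (48249/28561 + 38187)*14400 = (1090707156/28561)*14400 = 15706183046400/28561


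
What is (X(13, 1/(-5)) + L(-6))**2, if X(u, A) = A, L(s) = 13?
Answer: 4096/25 ≈ 163.84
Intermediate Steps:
(X(13, 1/(-5)) + L(-6))**2 = (1/(-5) + 13)**2 = (-1/5 + 13)**2 = (64/5)**2 = 4096/25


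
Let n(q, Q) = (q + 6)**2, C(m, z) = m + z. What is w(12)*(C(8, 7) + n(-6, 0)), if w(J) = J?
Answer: 180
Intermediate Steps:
n(q, Q) = (6 + q)**2
w(12)*(C(8, 7) + n(-6, 0)) = 12*((8 + 7) + (6 - 6)**2) = 12*(15 + 0**2) = 12*(15 + 0) = 12*15 = 180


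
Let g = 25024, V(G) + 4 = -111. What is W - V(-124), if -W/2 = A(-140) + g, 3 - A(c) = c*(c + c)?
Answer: 28461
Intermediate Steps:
V(G) = -115 (V(G) = -4 - 111 = -115)
A(c) = 3 - 2*c² (A(c) = 3 - c*(c + c) = 3 - c*2*c = 3 - 2*c²)
W = 28346 (W = -2*((3 - 2*(-140)²) + 25024) = -2*((3 - 2*19600) + 25024) = -2*((3 - 39200) + 25024) = -2*(-39197 + 25024) = -2*(-14173) = 28346)
W - V(-124) = 28346 - 1*(-115) = 28346 + 115 = 28461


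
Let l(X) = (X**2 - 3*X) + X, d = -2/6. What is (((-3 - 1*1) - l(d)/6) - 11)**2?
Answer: 667489/2916 ≈ 228.91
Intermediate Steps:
d = -1/3 (d = -2*1/6 = -1/3 ≈ -0.33333)
l(X) = X**2 - 2*X
(((-3 - 1*1) - l(d)/6) - 11)**2 = (((-3 - 1*1) - (-(-2 - 1/3)/3)/6) - 11)**2 = (((-3 - 1) - (-1/3*(-7/3))/6) - 11)**2 = ((-4 - 7/(9*6)) - 11)**2 = ((-4 - 1*7/54) - 11)**2 = ((-4 - 7/54) - 11)**2 = (-223/54 - 11)**2 = (-817/54)**2 = 667489/2916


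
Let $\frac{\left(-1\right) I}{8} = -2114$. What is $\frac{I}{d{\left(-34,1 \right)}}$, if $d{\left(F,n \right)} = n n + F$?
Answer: $- \frac{16912}{33} \approx -512.48$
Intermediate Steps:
$I = 16912$ ($I = \left(-8\right) \left(-2114\right) = 16912$)
$d{\left(F,n \right)} = F + n^{2}$ ($d{\left(F,n \right)} = n^{2} + F = F + n^{2}$)
$\frac{I}{d{\left(-34,1 \right)}} = \frac{16912}{-34 + 1^{2}} = \frac{16912}{-34 + 1} = \frac{16912}{-33} = 16912 \left(- \frac{1}{33}\right) = - \frac{16912}{33}$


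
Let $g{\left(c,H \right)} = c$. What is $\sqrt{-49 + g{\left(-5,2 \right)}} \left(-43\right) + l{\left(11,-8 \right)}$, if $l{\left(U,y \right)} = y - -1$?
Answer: $-7 - 129 i \sqrt{6} \approx -7.0 - 315.98 i$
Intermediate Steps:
$l{\left(U,y \right)} = 1 + y$ ($l{\left(U,y \right)} = y + 1 = 1 + y$)
$\sqrt{-49 + g{\left(-5,2 \right)}} \left(-43\right) + l{\left(11,-8 \right)} = \sqrt{-49 - 5} \left(-43\right) + \left(1 - 8\right) = \sqrt{-54} \left(-43\right) - 7 = 3 i \sqrt{6} \left(-43\right) - 7 = - 129 i \sqrt{6} - 7 = -7 - 129 i \sqrt{6}$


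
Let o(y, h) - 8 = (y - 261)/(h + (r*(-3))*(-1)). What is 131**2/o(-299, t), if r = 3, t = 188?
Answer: 3380717/1016 ≈ 3327.5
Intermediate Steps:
o(y, h) = 8 + (-261 + y)/(9 + h) (o(y, h) = 8 + (y - 261)/(h + (3*(-3))*(-1)) = 8 + (-261 + y)/(h - 9*(-1)) = 8 + (-261 + y)/(h + 9) = 8 + (-261 + y)/(9 + h))
131**2/o(-299, t) = 131**2/(((-189 - 299 + 8*188)/(9 + 188))) = 17161/(((-189 - 299 + 1504)/197)) = 17161/(((1/197)*1016)) = 17161/(1016/197) = 17161*(197/1016) = 3380717/1016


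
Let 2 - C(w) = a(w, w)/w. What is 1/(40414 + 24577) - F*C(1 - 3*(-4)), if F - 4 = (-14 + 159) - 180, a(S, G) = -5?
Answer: 62456364/844883 ≈ 73.923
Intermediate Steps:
C(w) = 2 + 5/w (C(w) = 2 - (-5)/w = 2 + 5/w)
F = -31 (F = 4 + ((-14 + 159) - 180) = 4 + (145 - 180) = 4 - 35 = -31)
1/(40414 + 24577) - F*C(1 - 3*(-4)) = 1/(40414 + 24577) - (-31)*(2 + 5/(1 - 3*(-4))) = 1/64991 - (-31)*(2 + 5/(1 + 12)) = 1/64991 - (-31)*(2 + 5/13) = 1/64991 - (-31)*31/13 = 1/64991 - 1*(-961/13) = 1/64991 + 961/13 = 62456364/844883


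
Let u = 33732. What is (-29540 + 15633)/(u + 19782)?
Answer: -13907/53514 ≈ -0.25988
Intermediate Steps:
(-29540 + 15633)/(u + 19782) = (-29540 + 15633)/(33732 + 19782) = -13907/53514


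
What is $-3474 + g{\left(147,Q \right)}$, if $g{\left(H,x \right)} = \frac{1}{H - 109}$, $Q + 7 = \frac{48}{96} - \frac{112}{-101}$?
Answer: $- \frac{132011}{38} \approx -3474.0$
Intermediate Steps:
$Q = - \frac{1089}{202}$ ($Q = -7 + \left(\frac{48}{96} - \frac{112}{-101}\right) = -7 + \left(48 \cdot \frac{1}{96} - - \frac{112}{101}\right) = -7 + \left(\frac{1}{2} + \frac{112}{101}\right) = -7 + \frac{325}{202} = - \frac{1089}{202} \approx -5.3911$)
$g{\left(H,x \right)} = \frac{1}{-109 + H}$
$-3474 + g{\left(147,Q \right)} = -3474 + \frac{1}{-109 + 147} = -3474 + \frac{1}{38} = - \frac{132011}{38}$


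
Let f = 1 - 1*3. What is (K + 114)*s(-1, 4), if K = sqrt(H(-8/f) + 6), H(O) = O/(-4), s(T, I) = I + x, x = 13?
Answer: 1938 + 17*sqrt(5) ≈ 1976.0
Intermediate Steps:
f = -2 (f = 1 - 3 = -2)
s(T, I) = 13 + I (s(T, I) = I + 13 = 13 + I)
H(O) = -O/4 (H(O) = O*(-1/4) = -O/4)
K = sqrt(5) (K = sqrt(-(-2)/(-2) + 6) = sqrt(-(-2)*(-1)/2 + 6) = sqrt(-1/4*4 + 6) = sqrt(-1 + 6) = sqrt(5) ≈ 2.2361)
(K + 114)*s(-1, 4) = (sqrt(5) + 114)*(13 + 4) = (114 + sqrt(5))*17 = 1938 + 17*sqrt(5)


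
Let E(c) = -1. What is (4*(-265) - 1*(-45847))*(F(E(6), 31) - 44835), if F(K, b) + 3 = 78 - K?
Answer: -2004621333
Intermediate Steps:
F(K, b) = 75 - K (F(K, b) = -3 + (78 - K) = 75 - K)
(4*(-265) - 1*(-45847))*(F(E(6), 31) - 44835) = (4*(-265) - 1*(-45847))*((75 - 1*(-1)) - 44835) = (-1060 + 45847)*((75 + 1) - 44835) = 44787*(76 - 44835) = 44787*(-44759) = -2004621333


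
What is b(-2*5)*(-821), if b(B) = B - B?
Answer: 0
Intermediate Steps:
b(B) = 0
b(-2*5)*(-821) = 0*(-821) = 0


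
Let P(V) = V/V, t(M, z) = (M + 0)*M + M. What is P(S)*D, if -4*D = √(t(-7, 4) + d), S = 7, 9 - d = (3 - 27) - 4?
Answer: -√79/4 ≈ -2.2220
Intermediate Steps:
d = 37 (d = 9 - ((3 - 27) - 4) = 9 - (-24 - 4) = 9 - 1*(-28) = 9 + 28 = 37)
t(M, z) = M + M² (t(M, z) = M*M + M = M² + M = M + M²)
P(V) = 1
D = -√79/4 (D = -√(-7*(1 - 7) + 37)/4 = -√(-7*(-6) + 37)/4 = -√(42 + 37)/4 = -√79/4 ≈ -2.2220)
P(S)*D = 1*(-√79/4) = -√79/4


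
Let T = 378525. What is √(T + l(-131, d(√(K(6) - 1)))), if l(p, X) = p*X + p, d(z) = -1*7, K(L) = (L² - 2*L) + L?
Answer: √379311 ≈ 615.88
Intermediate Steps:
K(L) = L² - L
d(z) = -7
l(p, X) = p + X*p (l(p, X) = X*p + p = p + X*p)
√(T + l(-131, d(√(K(6) - 1)))) = √(378525 - 131*(1 - 7)) = √(378525 - 131*(-6)) = √(378525 + 786) = √379311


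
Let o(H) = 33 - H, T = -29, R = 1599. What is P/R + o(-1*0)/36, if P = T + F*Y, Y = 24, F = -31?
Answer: 2771/6396 ≈ 0.43324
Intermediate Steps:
P = -773 (P = -29 - 31*24 = -29 - 744 = -773)
P/R + o(-1*0)/36 = -773/1599 + (33 - (-1)*0)/36 = -773*1/1599 + (33 - 1*0)*(1/36) = -773/1599 + (33 + 0)*(1/36) = -773/1599 + 33*(1/36) = -773/1599 + 11/12 = 2771/6396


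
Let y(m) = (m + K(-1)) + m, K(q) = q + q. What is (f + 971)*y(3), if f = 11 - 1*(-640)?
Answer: 6488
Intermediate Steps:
K(q) = 2*q
y(m) = -2 + 2*m (y(m) = (m + 2*(-1)) + m = (m - 2) + m = (-2 + m) + m = -2 + 2*m)
f = 651 (f = 11 + 640 = 651)
(f + 971)*y(3) = (651 + 971)*(-2 + 2*3) = 1622*(-2 + 6) = 1622*4 = 6488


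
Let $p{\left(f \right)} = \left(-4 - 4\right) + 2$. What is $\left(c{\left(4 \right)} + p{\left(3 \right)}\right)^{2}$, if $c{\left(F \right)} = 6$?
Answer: $0$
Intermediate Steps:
$p{\left(f \right)} = -6$ ($p{\left(f \right)} = -8 + 2 = -6$)
$\left(c{\left(4 \right)} + p{\left(3 \right)}\right)^{2} = \left(6 - 6\right)^{2} = 0^{2} = 0$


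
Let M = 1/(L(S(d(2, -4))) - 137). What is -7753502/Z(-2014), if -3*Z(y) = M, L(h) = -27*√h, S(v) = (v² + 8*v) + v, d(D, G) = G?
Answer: -3186689322 - 1256067324*I*√5 ≈ -3.1867e+9 - 2.8087e+9*I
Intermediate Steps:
S(v) = v² + 9*v
M = 1/(-137 - 54*I*√5) (M = 1/(-27*2*I*√(9 - 4) - 137) = 1/(-27*2*I*√5 - 137) = 1/(-54*I*√5 - 137) = 1/(-137 - 54*I*√5) ≈ -0.0041081 + 0.0036207*I)
Z(y) = -I/(3*(-137*I + 54*√5))
-7753502/Z(-2014) = -7753502/(137/100047 - 18*I*√5/33349)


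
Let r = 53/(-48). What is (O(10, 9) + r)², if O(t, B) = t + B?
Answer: 737881/2304 ≈ 320.26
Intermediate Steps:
r = -53/48 (r = 53*(-1/48) = -53/48 ≈ -1.1042)
O(t, B) = B + t
(O(10, 9) + r)² = ((9 + 10) - 53/48)² = (19 - 53/48)² = (859/48)² = 737881/2304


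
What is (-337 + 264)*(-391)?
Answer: 28543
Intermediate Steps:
(-337 + 264)*(-391) = -73*(-391) = 28543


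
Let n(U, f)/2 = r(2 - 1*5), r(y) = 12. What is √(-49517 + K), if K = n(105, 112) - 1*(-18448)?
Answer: I*√31045 ≈ 176.2*I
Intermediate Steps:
n(U, f) = 24 (n(U, f) = 2*12 = 24)
K = 18472 (K = 24 - 1*(-18448) = 24 + 18448 = 18472)
√(-49517 + K) = √(-49517 + 18472) = √(-31045) = I*√31045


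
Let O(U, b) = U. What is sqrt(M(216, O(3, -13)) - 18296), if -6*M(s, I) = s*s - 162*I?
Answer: I*sqrt(25991) ≈ 161.22*I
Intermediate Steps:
M(s, I) = 27*I - s**2/6 (M(s, I) = -(s*s - 162*I)/6 = -(s**2 - 162*I)/6 = 27*I - s**2/6)
sqrt(M(216, O(3, -13)) - 18296) = sqrt((27*3 - 1/6*216**2) - 18296) = sqrt((81 - 1/6*46656) - 18296) = sqrt((81 - 7776) - 18296) = sqrt(-7695 - 18296) = sqrt(-25991) = I*sqrt(25991)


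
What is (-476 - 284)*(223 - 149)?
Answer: -56240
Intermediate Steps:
(-476 - 284)*(223 - 149) = -760*74 = -56240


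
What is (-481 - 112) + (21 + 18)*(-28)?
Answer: -1685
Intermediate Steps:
(-481 - 112) + (21 + 18)*(-28) = -593 + 39*(-28) = -593 - 1092 = -1685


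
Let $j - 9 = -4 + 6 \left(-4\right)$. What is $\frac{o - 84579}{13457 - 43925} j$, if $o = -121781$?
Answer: $- \frac{980210}{7617} \approx -128.69$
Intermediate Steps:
$j = -19$ ($j = 9 + \left(-4 + 6 \left(-4\right)\right) = 9 - 28 = -19$)
$\frac{o - 84579}{13457 - 43925} j = \frac{-121781 - 84579}{13457 - 43925} \left(-19\right) = - \frac{206360}{-30468} \left(-19\right) = \left(-206360\right) \left(- \frac{1}{30468}\right) \left(-19\right) = \frac{51590}{7617} \left(-19\right) = - \frac{980210}{7617}$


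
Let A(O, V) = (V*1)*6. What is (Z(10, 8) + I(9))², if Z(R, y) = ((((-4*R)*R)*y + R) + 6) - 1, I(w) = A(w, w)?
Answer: 9803161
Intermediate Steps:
A(O, V) = 6*V (A(O, V) = V*6 = 6*V)
I(w) = 6*w
Z(R, y) = 5 + R - 4*y*R² (Z(R, y) = (((-4*R²)*y + R) + 6) - 1 = ((-4*y*R² + R) + 6) - 1 = ((R - 4*y*R²) + 6) - 1 = (6 + R - 4*y*R²) - 1 = 5 + R - 4*y*R²)
(Z(10, 8) + I(9))² = ((5 + 10 - 4*8*10²) + 6*9)² = ((5 + 10 - 4*8*100) + 54)² = ((5 + 10 - 3200) + 54)² = (-3185 + 54)² = (-3131)² = 9803161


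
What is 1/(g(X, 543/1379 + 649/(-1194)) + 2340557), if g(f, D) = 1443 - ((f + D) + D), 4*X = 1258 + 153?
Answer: 3293052/7711167146423 ≈ 4.2705e-7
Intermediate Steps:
X = 1411/4 (X = (1258 + 153)/4 = (¼)*1411 = 1411/4 ≈ 352.75)
g(f, D) = 1443 - f - 2*D (g(f, D) = 1443 - ((D + f) + D) = 1443 - (f + 2*D) = 1443 + (-f - 2*D) = 1443 - f - 2*D)
1/(g(X, 543/1379 + 649/(-1194)) + 2340557) = 1/((1443 - 1*1411/4 - 2*(543/1379 + 649/(-1194))) + 2340557) = 1/((1443 - 1411/4 - 2*(543*(1/1379) + 649*(-1/1194))) + 2340557) = 1/((1443 - 1411/4 - 2*(543/1379 - 649/1194)) + 2340557) = 1/((1443 - 1411/4 - 2*(-246629/1646526)) + 2340557) = 1/((1443 - 1411/4 + 246629/823263) + 2340557) = 1/(3591236459/3293052 + 2340557) = 1/(7711167146423/3293052) = 3293052/7711167146423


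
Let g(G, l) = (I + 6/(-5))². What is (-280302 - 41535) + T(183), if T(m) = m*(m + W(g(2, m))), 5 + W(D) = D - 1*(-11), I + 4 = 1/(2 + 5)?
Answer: -346148043/1225 ≈ -2.8257e+5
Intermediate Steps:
I = -27/7 (I = -4 + 1/(2 + 5) = -4 + 1/7 = -4 + ⅐ = -27/7 ≈ -3.8571)
g(G, l) = 31329/1225 (g(G, l) = (-27/7 + 6/(-5))² = (-27/7 + 6*(-⅕))² = (-27/7 - 6/5)² = (-177/35)² = 31329/1225)
W(D) = 6 + D (W(D) = -5 + (D - 1*(-11)) = -5 + (D + 11) = -5 + (11 + D) = 6 + D)
T(m) = m*(38679/1225 + m) (T(m) = m*(m + (6 + 31329/1225)) = m*(m + 38679/1225) = m*(38679/1225 + m))
(-280302 - 41535) + T(183) = (-280302 - 41535) + (1/1225)*183*(38679 + 1225*183) = -321837 + (1/1225)*183*(38679 + 224175) = -321837 + (1/1225)*183*262854 = -321837 + 48102282/1225 = -346148043/1225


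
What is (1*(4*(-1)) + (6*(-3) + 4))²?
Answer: 324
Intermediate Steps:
(1*(4*(-1)) + (6*(-3) + 4))² = (1*(-4) + (-18 + 4))² = (-4 - 14)² = (-18)² = 324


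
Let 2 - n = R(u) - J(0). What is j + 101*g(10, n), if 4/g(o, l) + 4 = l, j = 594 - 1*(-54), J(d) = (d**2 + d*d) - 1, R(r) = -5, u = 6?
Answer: 850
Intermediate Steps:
J(d) = -1 + 2*d**2 (J(d) = (d**2 + d**2) - 1 = 2*d**2 - 1 = -1 + 2*d**2)
j = 648 (j = 594 + 54 = 648)
n = 6 (n = 2 - (-5 - (-1 + 2*0**2)) = 2 - (-5 - (-1 + 2*0)) = 2 - (-5 - (-1 + 0)) = 2 - (-5 - 1*(-1)) = 2 - (-5 + 1) = 2 - 1*(-4) = 2 + 4 = 6)
g(o, l) = 4/(-4 + l)
j + 101*g(10, n) = 648 + 101*(4/(-4 + 6)) = 648 + 101*(4/2) = 648 + 101*(4*(1/2)) = 648 + 101*2 = 648 + 202 = 850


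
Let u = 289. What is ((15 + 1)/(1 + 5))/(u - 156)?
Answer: 8/399 ≈ 0.020050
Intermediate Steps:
((15 + 1)/(1 + 5))/(u - 156) = ((15 + 1)/(1 + 5))/(289 - 156) = (16/6)/133 = (16*(1/6))*(1/133) = (8/3)*(1/133) = 8/399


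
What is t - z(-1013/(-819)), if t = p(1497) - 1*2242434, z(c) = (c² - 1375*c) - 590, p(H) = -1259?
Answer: -1503446272927/670761 ≈ -2.2414e+6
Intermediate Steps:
z(c) = -590 + c² - 1375*c
t = -2243693 (t = -1259 - 1*2242434 = -1259 - 2242434 = -2243693)
t - z(-1013/(-819)) = -2243693 - (-590 + (-1013/(-819))² - (-1392875)/(-819)) = -2243693 - (-590 + (-1013*(-1/819))² - (-1392875)*(-1)/819) = -2243693 - (-590 + (1013/819)² - 1375*1013/819) = -2243693 - (-590 + 1026169/670761 - 1392875/819) = -2243693 - 1*(-1535487446/670761) = -2243693 + 1535487446/670761 = -1503446272927/670761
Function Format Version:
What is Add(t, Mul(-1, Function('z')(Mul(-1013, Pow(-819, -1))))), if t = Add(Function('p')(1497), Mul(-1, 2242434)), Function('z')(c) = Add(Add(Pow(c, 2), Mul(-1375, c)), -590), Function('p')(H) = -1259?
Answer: Rational(-1503446272927, 670761) ≈ -2.2414e+6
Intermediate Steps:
Function('z')(c) = Add(-590, Pow(c, 2), Mul(-1375, c))
t = -2243693 (t = Add(-1259, Mul(-1, 2242434)) = Add(-1259, -2242434) = -2243693)
Add(t, Mul(-1, Function('z')(Mul(-1013, Pow(-819, -1))))) = Add(-2243693, Mul(-1, Add(-590, Pow(Mul(-1013, Pow(-819, -1)), 2), Mul(-1375, Mul(-1013, Pow(-819, -1)))))) = Add(-2243693, Mul(-1, Add(-590, Pow(Mul(-1013, Rational(-1, 819)), 2), Mul(-1375, Mul(-1013, Rational(-1, 819)))))) = Add(-2243693, Mul(-1, Add(-590, Pow(Rational(1013, 819), 2), Mul(-1375, Rational(1013, 819))))) = Add(-2243693, Mul(-1, Add(-590, Rational(1026169, 670761), Rational(-1392875, 819)))) = Add(-2243693, Mul(-1, Rational(-1535487446, 670761))) = Add(-2243693, Rational(1535487446, 670761)) = Rational(-1503446272927, 670761)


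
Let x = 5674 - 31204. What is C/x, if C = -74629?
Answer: 2017/690 ≈ 2.9232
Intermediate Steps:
x = -25530
C/x = -74629/(-25530) = -74629*(-1/25530) = 2017/690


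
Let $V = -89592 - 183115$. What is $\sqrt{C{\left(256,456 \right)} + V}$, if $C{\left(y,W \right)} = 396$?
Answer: $i \sqrt{272311} \approx 521.83 i$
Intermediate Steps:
$V = -272707$ ($V = -89592 - 183115 = -272707$)
$\sqrt{C{\left(256,456 \right)} + V} = \sqrt{396 - 272707} = \sqrt{-272311} = i \sqrt{272311}$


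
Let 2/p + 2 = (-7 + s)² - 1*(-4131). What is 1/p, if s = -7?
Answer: 4325/2 ≈ 2162.5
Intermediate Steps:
p = 2/4325 (p = 2/(-2 + ((-7 - 7)² - 1*(-4131))) = 2/(-2 + ((-14)² + 4131)) = 2/(-2 + (196 + 4131)) = 2/(-2 + 4327) = 2/4325 ≈ 0.00046243)
1/p = 1/(2/4325) = 4325/2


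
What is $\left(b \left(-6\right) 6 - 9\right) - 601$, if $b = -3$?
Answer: $-502$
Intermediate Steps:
$\left(b \left(-6\right) 6 - 9\right) - 601 = \left(\left(-3\right) \left(-6\right) 6 - 9\right) - 601 = \left(18 \cdot 6 - 9\right) - 601 = \left(108 - 9\right) - 601 = 99 - 601 = -502$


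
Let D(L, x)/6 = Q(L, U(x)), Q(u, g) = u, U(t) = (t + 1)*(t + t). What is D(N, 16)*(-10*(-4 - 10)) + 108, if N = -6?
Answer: -4932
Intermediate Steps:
U(t) = 2*t*(1 + t) (U(t) = (1 + t)*(2*t) = 2*t*(1 + t))
D(L, x) = 6*L
D(N, 16)*(-10*(-4 - 10)) + 108 = (6*(-6))*(-10*(-4 - 10)) + 108 = -(-360)*(-14) + 108 = -36*140 + 108 = -5040 + 108 = -4932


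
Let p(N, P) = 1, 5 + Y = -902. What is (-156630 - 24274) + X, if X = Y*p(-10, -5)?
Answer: -181811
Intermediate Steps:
Y = -907 (Y = -5 - 902 = -907)
X = -907 (X = -907*1 = -907)
(-156630 - 24274) + X = (-156630 - 24274) - 907 = -180904 - 907 = -181811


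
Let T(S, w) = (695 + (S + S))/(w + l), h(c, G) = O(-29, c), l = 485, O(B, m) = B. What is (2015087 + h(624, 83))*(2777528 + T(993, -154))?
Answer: 1852572687873042/331 ≈ 5.5969e+12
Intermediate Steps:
h(c, G) = -29
T(S, w) = (695 + 2*S)/(485 + w) (T(S, w) = (695 + (S + S))/(w + 485) = (695 + 2*S)/(485 + w))
(2015087 + h(624, 83))*(2777528 + T(993, -154)) = (2015087 - 29)*(2777528 + (695 + 2*993)/(485 - 154)) = 2015058*(2777528 + (695 + 1986)/331) = 2015058*(2777528 + (1/331)*2681) = 2015058*(2777528 + 2681/331) = 2015058*(919364449/331) = 1852572687873042/331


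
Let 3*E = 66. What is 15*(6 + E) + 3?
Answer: 423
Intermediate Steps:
E = 22 (E = (⅓)*66 = 22)
15*(6 + E) + 3 = 15*(6 + 22) + 3 = 15*28 + 3 = 420 + 3 = 423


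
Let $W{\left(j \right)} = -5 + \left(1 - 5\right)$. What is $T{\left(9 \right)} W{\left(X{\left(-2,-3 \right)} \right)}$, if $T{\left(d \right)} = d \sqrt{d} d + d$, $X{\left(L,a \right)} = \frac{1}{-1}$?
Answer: $-2268$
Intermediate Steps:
$X{\left(L,a \right)} = -1$
$T{\left(d \right)} = d + d^{\frac{5}{2}}$ ($T{\left(d \right)} = d^{\frac{3}{2}} d + d = d^{\frac{5}{2}} + d = d + d^{\frac{5}{2}}$)
$W{\left(j \right)} = -9$ ($W{\left(j \right)} = -5 - 4 = -9$)
$T{\left(9 \right)} W{\left(X{\left(-2,-3 \right)} \right)} = \left(9 + 9^{\frac{5}{2}}\right) \left(-9\right) = \left(9 + 243\right) \left(-9\right) = 252 \left(-9\right) = -2268$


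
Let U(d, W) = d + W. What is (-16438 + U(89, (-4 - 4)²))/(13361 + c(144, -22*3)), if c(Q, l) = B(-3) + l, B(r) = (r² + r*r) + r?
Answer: -3257/2662 ≈ -1.2235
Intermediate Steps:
B(r) = r + 2*r² (B(r) = (r² + r²) + r = 2*r² + r = r + 2*r²)
U(d, W) = W + d
c(Q, l) = 15 + l (c(Q, l) = -3*(1 + 2*(-3)) + l = -3*(1 - 6) + l = -3*(-5) + l = 15 + l)
(-16438 + U(89, (-4 - 4)²))/(13361 + c(144, -22*3)) = (-16438 + ((-4 - 4)² + 89))/(13361 + (15 - 22*3)) = (-16438 + ((-8)² + 89))/(13361 + (15 - 66)) = (-16438 + (64 + 89))/(13361 - 51) = (-16438 + 153)/13310 = -16285*1/13310 = -3257/2662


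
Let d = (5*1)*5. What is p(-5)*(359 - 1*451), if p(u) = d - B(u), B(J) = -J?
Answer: -1840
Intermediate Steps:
d = 25 (d = 5*5 = 25)
p(u) = 25 + u (p(u) = 25 - (-1)*u = 25 + u)
p(-5)*(359 - 1*451) = (25 - 5)*(359 - 1*451) = 20*(359 - 451) = 20*(-92) = -1840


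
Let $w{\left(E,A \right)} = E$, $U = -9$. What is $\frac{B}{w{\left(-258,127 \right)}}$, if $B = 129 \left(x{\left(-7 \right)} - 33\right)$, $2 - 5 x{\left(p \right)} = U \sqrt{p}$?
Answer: $\frac{163}{10} - \frac{9 i \sqrt{7}}{10} \approx 16.3 - 2.3812 i$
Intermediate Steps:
$x{\left(p \right)} = \frac{2}{5} + \frac{9 \sqrt{p}}{5}$ ($x{\left(p \right)} = \frac{2}{5} - \frac{\left(-9\right) \sqrt{p}}{5} = \frac{2}{5} + \frac{9 \sqrt{p}}{5}$)
$B = - \frac{21027}{5} + \frac{1161 i \sqrt{7}}{5}$ ($B = 129 \left(\left(\frac{2}{5} + \frac{9 \sqrt{-7}}{5}\right) - 33\right) = 129 \left(\left(\frac{2}{5} + \frac{9 i \sqrt{7}}{5}\right) - 33\right) = 129 \left(- \frac{163}{5} + \frac{9 i \sqrt{7}}{5}\right) = - \frac{21027}{5} + \frac{1161 i \sqrt{7}}{5} \approx -4205.4 + 614.34 i$)
$\frac{B}{w{\left(-258,127 \right)}} = \frac{- \frac{21027}{5} + \frac{1161 i \sqrt{7}}{5}}{-258} = \left(- \frac{21027}{5} + \frac{1161 i \sqrt{7}}{5}\right) \left(- \frac{1}{258}\right) = \frac{163}{10} - \frac{9 i \sqrt{7}}{10}$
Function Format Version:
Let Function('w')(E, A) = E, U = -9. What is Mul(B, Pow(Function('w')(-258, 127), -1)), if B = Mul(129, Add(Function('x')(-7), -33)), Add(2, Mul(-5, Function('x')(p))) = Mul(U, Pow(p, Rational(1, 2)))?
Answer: Add(Rational(163, 10), Mul(Rational(-9, 10), I, Pow(7, Rational(1, 2)))) ≈ Add(16.300, Mul(-2.3812, I))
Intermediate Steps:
Function('x')(p) = Add(Rational(2, 5), Mul(Rational(9, 5), Pow(p, Rational(1, 2)))) (Function('x')(p) = Add(Rational(2, 5), Mul(Rational(-1, 5), Mul(-9, Pow(p, Rational(1, 2))))) = Add(Rational(2, 5), Mul(Rational(9, 5), Pow(p, Rational(1, 2)))))
B = Add(Rational(-21027, 5), Mul(Rational(1161, 5), I, Pow(7, Rational(1, 2)))) (B = Mul(129, Add(Add(Rational(2, 5), Mul(Rational(9, 5), Pow(-7, Rational(1, 2)))), -33)) = Mul(129, Add(Add(Rational(2, 5), Mul(Rational(9, 5), Mul(I, Pow(7, Rational(1, 2))))), -33)) = Mul(129, Add(Add(Rational(2, 5), Mul(Rational(9, 5), I, Pow(7, Rational(1, 2)))), -33)) = Mul(129, Add(Rational(-163, 5), Mul(Rational(9, 5), I, Pow(7, Rational(1, 2))))) = Add(Rational(-21027, 5), Mul(Rational(1161, 5), I, Pow(7, Rational(1, 2)))) ≈ Add(-4205.4, Mul(614.34, I)))
Mul(B, Pow(Function('w')(-258, 127), -1)) = Mul(Add(Rational(-21027, 5), Mul(Rational(1161, 5), I, Pow(7, Rational(1, 2)))), Pow(-258, -1)) = Mul(Add(Rational(-21027, 5), Mul(Rational(1161, 5), I, Pow(7, Rational(1, 2)))), Rational(-1, 258)) = Add(Rational(163, 10), Mul(Rational(-9, 10), I, Pow(7, Rational(1, 2))))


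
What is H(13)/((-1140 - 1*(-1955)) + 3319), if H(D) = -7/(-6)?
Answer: 7/24804 ≈ 0.00028221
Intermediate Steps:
H(D) = 7/6 (H(D) = -7*(-⅙) = 7/6)
H(13)/((-1140 - 1*(-1955)) + 3319) = (7/6)/((-1140 - 1*(-1955)) + 3319) = (7/6)/((-1140 + 1955) + 3319) = (7/6)/(815 + 3319) = (7/6)/4134 = (1/4134)*(7/6) = 7/24804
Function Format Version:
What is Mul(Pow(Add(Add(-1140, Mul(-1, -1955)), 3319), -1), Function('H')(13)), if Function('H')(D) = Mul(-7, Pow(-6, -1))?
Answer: Rational(7, 24804) ≈ 0.00028221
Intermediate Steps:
Function('H')(D) = Rational(7, 6) (Function('H')(D) = Mul(-7, Rational(-1, 6)) = Rational(7, 6))
Mul(Pow(Add(Add(-1140, Mul(-1, -1955)), 3319), -1), Function('H')(13)) = Mul(Pow(Add(Add(-1140, Mul(-1, -1955)), 3319), -1), Rational(7, 6)) = Mul(Pow(Add(Add(-1140, 1955), 3319), -1), Rational(7, 6)) = Mul(Pow(Add(815, 3319), -1), Rational(7, 6)) = Mul(Pow(4134, -1), Rational(7, 6)) = Mul(Rational(1, 4134), Rational(7, 6)) = Rational(7, 24804)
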